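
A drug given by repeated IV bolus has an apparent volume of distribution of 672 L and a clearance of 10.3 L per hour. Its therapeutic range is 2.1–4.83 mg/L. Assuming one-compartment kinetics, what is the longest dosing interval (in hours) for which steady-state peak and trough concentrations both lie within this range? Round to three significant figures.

54.3 h

k = CL / Vd = 10.30 / 672.0 = 0.01533 h⁻¹
Between IV bolus doses, concentration decays as C = C₀·e^(−kτ), so C_peak/C_trough = e^(kτ).
τ_max = ln(C_peak/C_trough) / k = ln(4.83/2.1) / 0.01533 = 0.8329 / 0.01533 = 54.33 h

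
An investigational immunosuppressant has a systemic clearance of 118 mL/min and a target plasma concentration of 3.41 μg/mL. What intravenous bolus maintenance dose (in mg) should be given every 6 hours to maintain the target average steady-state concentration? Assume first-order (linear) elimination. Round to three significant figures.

CL = 118 mL/min × 60/1000 = 7.080 L/h
D = CL × Css × τ = 7.080 × 3.41 × 6 = 144.9 mg

145 mg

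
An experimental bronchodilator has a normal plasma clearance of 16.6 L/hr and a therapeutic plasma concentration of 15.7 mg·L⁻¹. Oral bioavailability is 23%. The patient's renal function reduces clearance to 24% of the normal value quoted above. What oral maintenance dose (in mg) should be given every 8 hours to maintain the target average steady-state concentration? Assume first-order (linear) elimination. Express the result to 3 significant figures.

Patient clearance = 0.24 × 16.60 = 3.984 L/h
D = CL × Css × τ / F = 3.984 × 15.7 × 8 / 0.23 = 2176 mg

2180 mg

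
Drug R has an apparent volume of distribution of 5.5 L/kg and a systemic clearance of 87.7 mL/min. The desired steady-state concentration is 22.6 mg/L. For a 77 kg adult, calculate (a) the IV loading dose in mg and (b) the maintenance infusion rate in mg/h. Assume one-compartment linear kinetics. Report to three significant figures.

Vd = 5.5 L/kg × 77 kg = 423.5 L
LD = Vd · C_target = 423.5 × 22.6 = 9571 mg
CL = 87.7 mL/min × 60/1000 = 5.262 L/h
Maintenance infusion rate = CL × Css = 5.262 × 22.6 = 118.9 mg/h

(a) 9570 mg; (b) 119 mg/h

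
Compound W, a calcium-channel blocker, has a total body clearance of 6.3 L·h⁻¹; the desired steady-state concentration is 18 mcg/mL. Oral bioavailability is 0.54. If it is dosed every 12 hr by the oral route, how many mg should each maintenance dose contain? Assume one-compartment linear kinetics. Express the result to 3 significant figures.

2520 mg

At steady state, dose per interval replaces the amount cleared in that interval: F·D/τ = CL·Css.
D = CL × Css × τ / F = 6.300 × 18 × 12 / 0.54 = 2520 mg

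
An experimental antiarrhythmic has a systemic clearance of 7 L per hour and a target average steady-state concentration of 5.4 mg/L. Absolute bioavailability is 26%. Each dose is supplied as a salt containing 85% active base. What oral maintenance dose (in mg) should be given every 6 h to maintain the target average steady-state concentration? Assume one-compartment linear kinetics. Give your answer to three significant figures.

1030 mg

D = CL × Css × τ / F / S = 7.000 × 5.4 × 6 / 0.26 / 0.85 = 1026 mg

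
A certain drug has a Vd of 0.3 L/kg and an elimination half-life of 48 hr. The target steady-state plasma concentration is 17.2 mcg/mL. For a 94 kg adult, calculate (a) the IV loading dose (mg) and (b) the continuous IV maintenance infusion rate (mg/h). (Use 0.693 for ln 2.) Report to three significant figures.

(a) 485 mg; (b) 7.00 mg/h

Vd(total) = 94 kg × 0.3 L/kg = 28.20 L
LD = Vd × C = 28.20 × 17.2 = 485.0 mg
CL = 0.693 × Vd / t½ = 0.693 × 28.20 / 48 = 0.4071 L/h
Infusion rate = CL × Css = 0.4071 × 17.2 = 7.002 mg/h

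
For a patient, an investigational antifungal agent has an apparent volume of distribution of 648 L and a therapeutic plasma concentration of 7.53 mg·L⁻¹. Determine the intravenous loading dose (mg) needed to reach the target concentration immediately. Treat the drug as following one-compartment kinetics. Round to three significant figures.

4880 mg

LD = Vd × C = 648.0 × 7.530 = 4879 mg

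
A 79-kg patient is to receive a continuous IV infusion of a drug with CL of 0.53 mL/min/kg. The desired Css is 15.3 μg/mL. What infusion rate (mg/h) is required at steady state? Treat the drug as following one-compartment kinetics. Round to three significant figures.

38.4 mg/h

CL = 0.53 mL/min/kg × 79 kg = 41.87 mL/min = 41.87 × 60/1000 = 2.512 L/h
R₀ = 2.512 × 15.3 = 38.43 mg/h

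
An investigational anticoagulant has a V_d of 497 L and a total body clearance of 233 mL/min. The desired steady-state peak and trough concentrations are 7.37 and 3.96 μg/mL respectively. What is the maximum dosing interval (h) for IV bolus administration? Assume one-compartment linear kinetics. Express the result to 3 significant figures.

CL = 233 mL/min = 233 × 0.06 = 13.98 L/h
k = CL / Vd = 13.98 / 497.0 = 0.02813 h⁻¹
Between IV bolus doses, concentration decays as C = C₀·e^(−kτ), so C_peak/C_trough = e^(kτ).
τ_max = ln(C_peak/C_trough) / k = ln(7.37/3.96) / 0.02813 = 0.6212 / 0.02813 = 22.08 h

22.1 h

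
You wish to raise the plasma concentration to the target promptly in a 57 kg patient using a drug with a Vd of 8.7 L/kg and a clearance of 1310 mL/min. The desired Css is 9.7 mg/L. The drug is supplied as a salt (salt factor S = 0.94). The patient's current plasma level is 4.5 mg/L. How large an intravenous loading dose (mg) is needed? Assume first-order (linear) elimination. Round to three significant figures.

Vd = 8.7 L/kg × 57 kg = 495.9 L
Concentration deficit ΔC = 9.7 − 4.5 = 5.200 mg/L
LD = Vd × ΔC / S = 495.9 × 5.200 / 0.94 = 2743 mg

2740 mg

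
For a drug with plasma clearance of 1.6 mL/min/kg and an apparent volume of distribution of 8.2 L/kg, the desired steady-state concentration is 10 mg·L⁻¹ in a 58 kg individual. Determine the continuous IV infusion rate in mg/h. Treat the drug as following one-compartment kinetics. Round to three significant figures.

CL = 1.6 mL/min/kg × 58 kg = 92.80 mL/min = 92.80 × 60/1000 = 5.568 L/h
Vd does not affect the maintenance rate; only clearance governs steady-state input.
Rate = CL × Css = 5.568 × 10 = 55.68 mg/h

55.7 mg/h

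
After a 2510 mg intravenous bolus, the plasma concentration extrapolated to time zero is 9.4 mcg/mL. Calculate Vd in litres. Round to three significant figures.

267 L

Immediately after an IV bolus, C₀ = Dose / Vd, so Vd = Dose / C₀.
Vd = 2510 / 9.4 = 267.0 L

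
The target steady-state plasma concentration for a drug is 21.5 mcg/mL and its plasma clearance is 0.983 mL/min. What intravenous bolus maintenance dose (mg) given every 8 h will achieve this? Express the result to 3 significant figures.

CL = 0.983 mL/min × 60/1000 = 0.05898 L/h
D = CL × Css × τ = 0.05898 × 21.5 × 8 = 10.14 mg

10.1 mg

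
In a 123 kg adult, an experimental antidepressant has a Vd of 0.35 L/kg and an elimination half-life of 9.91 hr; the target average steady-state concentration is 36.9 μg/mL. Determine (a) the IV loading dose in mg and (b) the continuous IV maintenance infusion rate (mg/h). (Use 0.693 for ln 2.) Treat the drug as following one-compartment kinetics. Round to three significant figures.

Vd(total) = 123 kg × 0.35 L/kg = 43.05 L
LD = Vd × C = 43.05 × 36.9 = 1589 mg
CL = 0.693 × Vd / t½ = 0.693 × 43.05 / 9.91 = 3.010 L/h
Infusion rate = CL × Css = 3.010 × 36.9 = 111.1 mg/h

(a) 1590 mg; (b) 111 mg/h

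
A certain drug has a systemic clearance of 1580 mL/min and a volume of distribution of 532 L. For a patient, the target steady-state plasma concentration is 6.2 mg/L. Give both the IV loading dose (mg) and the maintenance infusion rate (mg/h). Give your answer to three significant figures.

Loading: fill Vd to C_target → 532.0 L × 6.2 mg/L = 3298 mg
Convert clearance: 1580 mL/min × 60 min/h ÷ 1000 mL/L = 94.80 L/h
Maintenance: replace elimination → rate = CL × Css = 94.80 × 6.2 = 587.8 mg/h

(a) 3300 mg; (b) 588 mg/h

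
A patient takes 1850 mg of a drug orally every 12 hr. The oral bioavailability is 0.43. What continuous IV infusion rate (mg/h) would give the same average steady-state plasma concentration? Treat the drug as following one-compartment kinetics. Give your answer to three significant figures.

66.3 mg/h

Equivalent systemic input: infusion rate = F·D/τ.
Rate = 0.43 × 1850 / 12 = 66.29 mg/h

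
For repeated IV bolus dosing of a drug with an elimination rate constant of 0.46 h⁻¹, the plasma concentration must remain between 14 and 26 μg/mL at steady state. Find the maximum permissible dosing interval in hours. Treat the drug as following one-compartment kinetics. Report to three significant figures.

Between IV bolus doses, concentration decays as C = C₀·e^(−kτ), so C_peak/C_trough = e^(kτ).
τ_max = ln(C_peak/C_trough) / k = ln(26/14) / 0.4600 = 0.6190 / 0.4600 = 1.346 h

1.35 h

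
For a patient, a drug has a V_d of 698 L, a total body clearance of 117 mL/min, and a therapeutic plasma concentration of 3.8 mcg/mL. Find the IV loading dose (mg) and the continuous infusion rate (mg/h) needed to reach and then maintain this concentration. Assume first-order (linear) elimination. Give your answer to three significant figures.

Loading: fill Vd to C_target → 698.0 L × 3.8 mg/L = 2652 mg
CL = 117 mL/min × 60/1000 = 7.020 L/h
Maintenance: replace elimination → rate = CL × Css = 7.020 × 3.8 = 26.68 mg/h

(a) 2650 mg; (b) 26.7 mg/h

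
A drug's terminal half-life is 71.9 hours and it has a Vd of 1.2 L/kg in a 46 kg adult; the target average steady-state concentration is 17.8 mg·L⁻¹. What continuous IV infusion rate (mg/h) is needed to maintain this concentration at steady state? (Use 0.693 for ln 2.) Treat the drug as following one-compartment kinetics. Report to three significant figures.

Vd = 1.2 L/kg × 46 kg = 55.20 L
CL = ln 2 · Vd / t½ = 0.693 × 55.20 / 71.9 = 0.5320 L/h
Infusion rate = CL × Css = 0.5320 × 17.8 = 9.470 mg/h

9.47 mg/h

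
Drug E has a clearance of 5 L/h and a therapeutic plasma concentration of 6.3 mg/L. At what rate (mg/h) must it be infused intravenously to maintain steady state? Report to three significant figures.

31.5 mg/h

Infusion rate = CL · Css = 5.000 L/h × 6.3 mg/L = 31.50 mg/h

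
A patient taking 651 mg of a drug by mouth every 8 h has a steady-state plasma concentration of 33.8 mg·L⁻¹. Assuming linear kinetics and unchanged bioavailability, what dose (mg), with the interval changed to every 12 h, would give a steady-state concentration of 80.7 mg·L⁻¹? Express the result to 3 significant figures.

2330 mg

With linear kinetics, Css is proportional to dose rate (D/τ) at fixed clearance.
D₂ = D₁ × (Css,target / Css,current) × (τ₂/τ₁) = 651 × (80.7/33.8) × (12/8) = 2331 mg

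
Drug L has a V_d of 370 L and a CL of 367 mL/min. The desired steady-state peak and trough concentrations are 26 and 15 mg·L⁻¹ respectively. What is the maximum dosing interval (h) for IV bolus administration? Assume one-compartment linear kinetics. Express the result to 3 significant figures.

9.24 h

Convert clearance: 367 mL/min × 60 min/h ÷ 1000 mL/L = 22.02 L/h
k = CL / Vd = 22.02 / 370.0 = 0.05951 h⁻¹
Between IV bolus doses, concentration decays as C = C₀·e^(−kτ), so C_peak/C_trough = e^(kτ).
τ_max = ln(C_peak/C_trough) / k = ln(26/15) / 0.05951 = 0.5500 / 0.05951 = 9.242 h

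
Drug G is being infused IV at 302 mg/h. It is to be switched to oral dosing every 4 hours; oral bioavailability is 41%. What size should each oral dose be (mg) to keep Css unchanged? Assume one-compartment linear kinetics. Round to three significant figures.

2950 mg

To maintain the same Css, the systemic dosing rate must be unchanged: F·D/τ = infusion rate.
D = rate × τ / F = 302 × 4 / 0.41 = 2946 mg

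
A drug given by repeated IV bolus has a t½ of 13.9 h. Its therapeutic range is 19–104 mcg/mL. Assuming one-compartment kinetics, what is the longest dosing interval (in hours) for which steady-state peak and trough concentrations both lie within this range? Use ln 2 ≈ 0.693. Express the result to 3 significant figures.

34.1 h

k = 0.693 / t½ = 0.693 / 13.9 = 0.04986 h⁻¹
Between IV bolus doses, concentration decays as C = C₀·e^(−kτ), so C_peak/C_trough = e^(kτ).
τ_max = ln(C_peak/C_trough) / k = ln(104/19) / 0.04986 = 1.700 / 0.04986 = 34.10 h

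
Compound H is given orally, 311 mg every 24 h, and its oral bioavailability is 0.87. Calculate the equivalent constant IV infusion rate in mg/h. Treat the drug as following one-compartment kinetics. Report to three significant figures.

Equivalent systemic input: infusion rate = F·D/τ.
Rate = 0.87 × 311 / 24 = 11.27 mg/h

11.3 mg/h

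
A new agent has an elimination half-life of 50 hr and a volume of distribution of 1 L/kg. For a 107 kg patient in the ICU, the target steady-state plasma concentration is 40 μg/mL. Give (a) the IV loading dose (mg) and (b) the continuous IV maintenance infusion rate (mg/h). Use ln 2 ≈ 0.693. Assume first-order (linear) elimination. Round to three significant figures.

Vd(total) = 107 kg × 1 L/kg = 107.0 L
LD = Vd × C = 107.0 × 40 = 4280 mg
CL = 0.693 × Vd / t½ = 0.693 × 107.0 / 50 = 1.483 L/h
Infusion rate = CL × Css = 1.483 × 40 = 59.32 mg/h

(a) 4280 mg; (b) 59.3 mg/h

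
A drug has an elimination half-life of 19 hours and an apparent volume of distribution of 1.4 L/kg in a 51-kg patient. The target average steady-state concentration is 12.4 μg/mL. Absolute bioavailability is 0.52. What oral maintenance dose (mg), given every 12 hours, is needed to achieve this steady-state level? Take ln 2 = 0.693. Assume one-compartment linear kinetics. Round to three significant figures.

Vd = 1.4 L/kg × 51 kg = 71.40 L
k = 0.693/19 = 0.03647 h⁻¹, so CL = k·Vd = 0.03647 × 71.40 = 2.604 L/h
D = CL × Css × τ / F = 2.604 × 12.4 × 12 / 0.52 = 745.1 mg

745 mg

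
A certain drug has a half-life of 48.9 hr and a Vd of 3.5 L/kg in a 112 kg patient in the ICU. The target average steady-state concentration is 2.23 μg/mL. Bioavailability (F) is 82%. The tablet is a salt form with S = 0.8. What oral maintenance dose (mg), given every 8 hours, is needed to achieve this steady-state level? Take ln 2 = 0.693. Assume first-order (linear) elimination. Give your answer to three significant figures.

151 mg

Vd(total) = 112 kg × 3.5 L/kg = 392.0 L
CL = 0.693 × Vd / t½ = 0.693 × 392.0 / 48.9 = 5.555 L/h
D = CL × Css × τ / F / S = 5.555 × 2.23 × 8 / 0.82 / 0.8 = 151.1 mg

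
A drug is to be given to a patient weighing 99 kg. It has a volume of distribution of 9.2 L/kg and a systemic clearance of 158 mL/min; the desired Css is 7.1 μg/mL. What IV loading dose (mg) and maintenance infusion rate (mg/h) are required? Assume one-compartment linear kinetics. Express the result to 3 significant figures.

(a) 6470 mg; (b) 67.3 mg/h

Vd = 9.2 L/kg × 99 kg = 910.8 L
Loading: fill Vd to C_target → 910.8 L × 7.1 mg/L = 6467 mg
CL = 158 mL/min × 60/1000 = 9.480 L/h
Infusion rate = 9.480 L/h × 7.1 mg/L = 67.31 mg/h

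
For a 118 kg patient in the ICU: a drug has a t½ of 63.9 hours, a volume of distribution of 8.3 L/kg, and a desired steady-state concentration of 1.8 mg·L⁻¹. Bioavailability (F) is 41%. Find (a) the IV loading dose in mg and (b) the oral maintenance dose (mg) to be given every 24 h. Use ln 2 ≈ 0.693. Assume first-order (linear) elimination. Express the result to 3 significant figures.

(a) 1760 mg; (b) 1120 mg

Total Vd = 8.3 × 118 = 979.4 L
LD = Vd × C = 979.4 × 1.8 = 1763 mg
CL = 0.693 × Vd / t½ = 0.693 × 979.4 / 63.9 = 10.62 L/h
D = CL × Css × τ / F = 10.62 × 1.8 × 24 / 0.41 = 1119 mg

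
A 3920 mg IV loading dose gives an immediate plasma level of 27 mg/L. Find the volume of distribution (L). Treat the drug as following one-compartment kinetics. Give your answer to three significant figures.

Immediately after an IV bolus, C₀ = Dose / Vd, so Vd = Dose / C₀.
Vd = 3920 / 27 = 145.2 L

145 L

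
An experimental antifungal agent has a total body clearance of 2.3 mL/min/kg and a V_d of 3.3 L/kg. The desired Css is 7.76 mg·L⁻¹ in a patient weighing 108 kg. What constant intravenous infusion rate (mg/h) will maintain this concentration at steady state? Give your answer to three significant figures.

CL = 2.3 mL/min/kg × 108 kg = 248.4 mL/min = 248.4 × 60/1000 = 14.90 L/h
Infusion rate = CL · Css = 14.90 L/h × 7.76 mg/L = 115.6 mg/h

116 mg/h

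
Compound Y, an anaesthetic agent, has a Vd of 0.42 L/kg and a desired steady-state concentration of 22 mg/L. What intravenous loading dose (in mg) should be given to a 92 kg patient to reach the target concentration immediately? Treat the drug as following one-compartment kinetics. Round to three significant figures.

850 mg

Vd = 0.42 L/kg × 92 kg = 38.64 L
LD = Vd × C = 38.64 × 22.00 = 850.1 mg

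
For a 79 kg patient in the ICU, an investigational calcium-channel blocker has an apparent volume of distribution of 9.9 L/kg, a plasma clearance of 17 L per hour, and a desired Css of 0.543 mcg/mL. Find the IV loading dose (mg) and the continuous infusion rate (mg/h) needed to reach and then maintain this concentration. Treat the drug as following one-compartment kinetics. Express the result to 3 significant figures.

Total Vd = 9.9 × 79 = 782.1 L
LD = Vd · C_target = 782.1 × 0.543 = 424.7 mg
Maintenance infusion rate = CL × Css = 17.00 × 0.543 = 9.231 mg/h

(a) 425 mg; (b) 9.23 mg/h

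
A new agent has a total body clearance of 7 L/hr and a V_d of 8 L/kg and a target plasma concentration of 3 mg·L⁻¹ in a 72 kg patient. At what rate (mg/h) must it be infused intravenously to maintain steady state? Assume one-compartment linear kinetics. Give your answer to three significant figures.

21.0 mg/h

Maintenance depends on clearance, not Vd — rate in must match rate out.
Infusion rate = CL · Css = 7.000 L/h × 3 mg/L = 21.00 mg/h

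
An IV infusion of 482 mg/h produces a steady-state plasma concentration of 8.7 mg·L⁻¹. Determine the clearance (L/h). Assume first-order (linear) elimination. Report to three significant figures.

At steady state, infusion rate = CL × Css, so CL = rate / Css.
CL = 482 / 8.7 = 55.40 L/h

55.4 L/h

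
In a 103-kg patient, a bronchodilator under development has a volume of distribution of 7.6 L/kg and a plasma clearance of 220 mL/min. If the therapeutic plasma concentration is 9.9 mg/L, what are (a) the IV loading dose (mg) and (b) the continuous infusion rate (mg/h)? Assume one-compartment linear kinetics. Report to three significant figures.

(a) 7750 mg; (b) 131 mg/h

Vd(total) = 103 kg × 7.6 L/kg = 782.8 L
Loading dose = Vd × C = 782.8 × 9.9 = 7750 mg
CL = 220 mL/min × 60/1000 = 13.20 L/h
Maintenance: replace elimination → rate = CL × Css = 13.20 × 9.9 = 130.7 mg/h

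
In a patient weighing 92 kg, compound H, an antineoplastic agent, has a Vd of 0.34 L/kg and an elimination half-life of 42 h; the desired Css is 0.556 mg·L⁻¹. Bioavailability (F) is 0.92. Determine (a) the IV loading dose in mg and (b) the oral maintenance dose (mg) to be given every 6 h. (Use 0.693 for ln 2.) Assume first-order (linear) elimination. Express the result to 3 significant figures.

Vd = 0.34 L/kg × 92 kg = 31.28 L
LD = Vd × C = 31.28 × 0.556 = 17.39 mg
CL = 0.693 × Vd / t½ = 0.693 × 31.28 / 42 = 0.5161 L/h
D = CL × Css × τ / F = 0.5161 × 0.556 × 6 / 0.92 = 1.871 mg

(a) 17.4 mg; (b) 1.87 mg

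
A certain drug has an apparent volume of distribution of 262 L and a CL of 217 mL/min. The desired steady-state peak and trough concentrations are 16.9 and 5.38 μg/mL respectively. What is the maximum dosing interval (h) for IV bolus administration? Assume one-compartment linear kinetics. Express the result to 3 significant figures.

23.0 h

CL = 217 mL/min = 217 × 0.06 = 13.02 L/h
k = CL / Vd = 13.02 / 262.0 = 0.04969 h⁻¹
Between IV bolus doses, concentration decays as C = C₀·e^(−kτ), so C_peak/C_trough = e^(kτ).
τ_max = ln(C_peak/C_trough) / k = ln(16.9/5.38) / 0.04969 = 1.145 / 0.04969 = 23.04 h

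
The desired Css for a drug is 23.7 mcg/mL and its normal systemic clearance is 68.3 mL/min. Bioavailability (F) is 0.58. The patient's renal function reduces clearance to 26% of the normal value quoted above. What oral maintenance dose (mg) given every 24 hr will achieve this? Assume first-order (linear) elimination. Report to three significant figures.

CL = 68.3 mL/min = 68.3 × 0.06 = 4.098 L/h
Patient clearance = 0.26 × 4.098 = 1.065 L/h
D = CL × Css × τ / F = 1.065 × 23.7 × 24 / 0.58 = 1044 mg

1040 mg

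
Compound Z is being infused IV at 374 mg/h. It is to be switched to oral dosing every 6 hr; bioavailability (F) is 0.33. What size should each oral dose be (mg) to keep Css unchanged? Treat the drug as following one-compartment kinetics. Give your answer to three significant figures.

To maintain the same Css, the systemic dosing rate must be unchanged: F·D/τ = infusion rate.
D = rate × τ / F = 374 × 6 / 0.33 = 6800 mg

6800 mg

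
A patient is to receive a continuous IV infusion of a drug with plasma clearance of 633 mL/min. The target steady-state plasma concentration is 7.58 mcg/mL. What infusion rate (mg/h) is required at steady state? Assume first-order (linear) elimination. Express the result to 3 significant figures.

CL = 633 mL/min × 60/1000 = 37.98 L/h
Rate = CL × Css = 37.98 × 7.58 = 287.9 mg/h

288 mg/h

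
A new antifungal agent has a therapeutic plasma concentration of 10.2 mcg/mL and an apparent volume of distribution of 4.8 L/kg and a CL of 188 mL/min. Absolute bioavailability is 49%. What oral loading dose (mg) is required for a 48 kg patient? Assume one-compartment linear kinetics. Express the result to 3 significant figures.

4800 mg

Total Vd = 4.8 × 48 = 230.4 L
The loading dose fills Vd to the target concentration.
LD = Vd × C / F = 230.4 × 10.20 / 0.49 = 4796 mg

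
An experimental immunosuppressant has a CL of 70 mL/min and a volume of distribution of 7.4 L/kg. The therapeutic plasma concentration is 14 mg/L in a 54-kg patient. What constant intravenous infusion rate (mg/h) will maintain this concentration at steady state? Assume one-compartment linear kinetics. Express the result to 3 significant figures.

CL = 70 mL/min × 60/1000 = 4.200 L/h
At steady state, infusion rate equals elimination rate: rate in = CL × Css.
Rate = CL × Css = 4.200 × 14 = 58.80 mg/h

58.8 mg/h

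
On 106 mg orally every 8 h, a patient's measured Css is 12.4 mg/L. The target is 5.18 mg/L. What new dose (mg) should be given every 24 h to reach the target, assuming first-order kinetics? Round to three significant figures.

For first-order elimination, Css ∝ F·D/(CL·τ); F and CL are unchanged, so Css ∝ D/τ.
D₂ = D₁ × (Css,target / Css,current) × (τ₂/τ₁) = 106 × (5.18/12.4) × (24/8) = 132.8 mg

133 mg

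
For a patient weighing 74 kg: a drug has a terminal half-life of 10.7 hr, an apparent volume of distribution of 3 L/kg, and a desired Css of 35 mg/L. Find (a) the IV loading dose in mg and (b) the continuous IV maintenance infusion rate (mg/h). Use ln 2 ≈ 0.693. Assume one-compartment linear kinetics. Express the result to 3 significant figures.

Total Vd = 3 × 74 = 222.0 L
LD = Vd × C = 222.0 × 35 = 7770 mg
CL = 0.693 × Vd / t½ = 0.693 × 222.0 / 10.7 = 14.38 L/h
Infusion rate = CL × Css = 14.38 × 35 = 503.3 mg/h

(a) 7770 mg; (b) 503 mg/h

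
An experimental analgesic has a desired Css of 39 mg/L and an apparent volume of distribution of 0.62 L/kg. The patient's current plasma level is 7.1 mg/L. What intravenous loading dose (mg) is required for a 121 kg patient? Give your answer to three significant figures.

Vd = 0.62 L/kg × 121 kg = 75.02 L
The loading dose fills Vd to the target concentration.
Concentration deficit ΔC = 39 − 7.1 = 31.90 mg/L
LD = Vd × ΔC = 75.02 × 31.90 = 2393 mg

2390 mg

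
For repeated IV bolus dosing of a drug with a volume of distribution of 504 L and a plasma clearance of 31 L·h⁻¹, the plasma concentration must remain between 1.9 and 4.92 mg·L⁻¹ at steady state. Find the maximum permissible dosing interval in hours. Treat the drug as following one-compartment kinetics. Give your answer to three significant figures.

k = CL / Vd = 31.00 / 504.0 = 0.06151 h⁻¹
Between IV bolus doses, concentration decays as C = C₀·e^(−kτ), so C_peak/C_trough = e^(kτ).
τ_max = ln(C_peak/C_trough) / k = ln(4.92/1.9) / 0.06151 = 0.9515 / 0.06151 = 15.47 h

15.5 h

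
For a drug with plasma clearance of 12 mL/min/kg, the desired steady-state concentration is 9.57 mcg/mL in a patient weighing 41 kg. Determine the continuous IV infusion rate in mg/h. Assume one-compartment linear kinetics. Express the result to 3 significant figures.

283 mg/h

CL = 12 mL/min/kg × 41 kg = 492.0 mL/min = 492.0 × 60/1000 = 29.52 L/h
Rate = CL × Css = 29.52 × 9.57 = 282.5 mg/h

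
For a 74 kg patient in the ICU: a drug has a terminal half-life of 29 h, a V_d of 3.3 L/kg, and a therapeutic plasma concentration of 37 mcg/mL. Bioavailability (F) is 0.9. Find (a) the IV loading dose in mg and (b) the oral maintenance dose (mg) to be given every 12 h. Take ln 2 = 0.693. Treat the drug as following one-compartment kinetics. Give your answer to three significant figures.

(a) 9040 mg; (b) 2880 mg

Vd = 3.3 L/kg × 74 kg = 244.2 L
LD = Vd × C = 244.2 × 37 = 9035 mg
CL = 0.693 × Vd / t½ = 0.693 × 244.2 / 29 = 5.836 L/h
D = CL × Css × τ / F = 5.836 × 37 × 12 / 0.9 = 2879 mg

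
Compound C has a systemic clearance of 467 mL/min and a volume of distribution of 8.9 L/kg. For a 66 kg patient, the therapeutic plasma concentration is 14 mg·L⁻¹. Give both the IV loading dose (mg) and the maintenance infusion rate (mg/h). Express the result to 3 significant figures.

(a) 8220 mg; (b) 392 mg/h

Vd(total) = 66 kg × 8.9 L/kg = 587.4 L
Loading dose = Vd × C = 587.4 × 14 = 8224 mg
Convert clearance: 467 mL/min × 60 min/h ÷ 1000 mL/L = 28.02 L/h
Maintenance infusion rate = CL × Css = 28.02 × 14 = 392.3 mg/h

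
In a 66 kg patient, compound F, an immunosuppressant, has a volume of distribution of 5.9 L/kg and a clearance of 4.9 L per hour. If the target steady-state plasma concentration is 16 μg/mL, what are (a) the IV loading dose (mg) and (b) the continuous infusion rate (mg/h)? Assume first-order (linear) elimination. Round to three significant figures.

(a) 6230 mg; (b) 78.4 mg/h

Vd(total) = 66 kg × 5.9 L/kg = 389.4 L
Loading: fill Vd to C_target → 389.4 L × 16 mg/L = 6230 mg
Maintenance infusion rate = CL × Css = 4.900 × 16 = 78.40 mg/h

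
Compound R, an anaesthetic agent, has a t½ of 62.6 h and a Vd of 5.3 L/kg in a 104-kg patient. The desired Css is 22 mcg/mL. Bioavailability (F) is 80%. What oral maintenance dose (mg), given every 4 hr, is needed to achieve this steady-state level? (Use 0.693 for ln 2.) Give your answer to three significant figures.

671 mg

Vd(total) = 104 kg × 5.3 L/kg = 551.2 L
k = 0.693/62.6 = 0.01107 h⁻¹, so CL = k·Vd = 0.01107 × 551.2 = 6.102 L/h
D = CL × Css × τ / F = 6.102 × 22 × 4 / 0.8 = 671.2 mg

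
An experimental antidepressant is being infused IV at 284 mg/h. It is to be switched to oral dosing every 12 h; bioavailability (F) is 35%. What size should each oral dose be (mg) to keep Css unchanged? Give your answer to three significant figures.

9740 mg

To maintain the same Css, the systemic dosing rate must be unchanged: F·D/τ = infusion rate.
D = rate × τ / F = 284 × 12 / 0.35 = 9737 mg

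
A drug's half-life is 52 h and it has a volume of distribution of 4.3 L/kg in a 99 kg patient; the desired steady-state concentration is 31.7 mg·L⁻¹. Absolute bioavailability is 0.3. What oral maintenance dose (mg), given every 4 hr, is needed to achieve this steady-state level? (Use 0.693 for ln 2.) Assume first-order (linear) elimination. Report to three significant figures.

Total Vd = 4.3 × 99 = 425.7 L
CL = 0.693 × Vd / t½ = 0.693 × 425.7 / 52 = 5.673 L/h
D = CL × Css × τ / F = 5.673 × 31.7 × 4 / 0.3 = 2398 mg

2400 mg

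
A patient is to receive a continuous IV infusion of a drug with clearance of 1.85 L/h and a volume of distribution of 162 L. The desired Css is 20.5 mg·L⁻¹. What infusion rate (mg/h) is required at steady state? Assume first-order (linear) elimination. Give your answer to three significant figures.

37.9 mg/h

Infusion rate = CL · Css = 1.850 L/h × 20.5 mg/L = 37.93 mg/h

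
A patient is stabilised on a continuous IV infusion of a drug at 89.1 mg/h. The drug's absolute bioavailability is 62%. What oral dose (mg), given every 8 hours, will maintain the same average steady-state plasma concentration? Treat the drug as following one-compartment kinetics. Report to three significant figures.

To maintain the same Css, the systemic dosing rate must be unchanged: F·D/τ = infusion rate.
D = rate × τ / F = 89.1 × 8 / 0.62 = 1150 mg

1150 mg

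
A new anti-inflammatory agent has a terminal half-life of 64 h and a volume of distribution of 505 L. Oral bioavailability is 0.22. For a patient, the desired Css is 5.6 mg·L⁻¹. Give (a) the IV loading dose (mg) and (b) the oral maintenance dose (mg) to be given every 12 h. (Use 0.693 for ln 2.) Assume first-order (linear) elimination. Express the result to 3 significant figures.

(a) 2830 mg; (b) 1670 mg

LD = Vd × C = 505.0 × 5.6 = 2828 mg
CL = 0.693 × Vd / t½ = 0.693 × 505.0 / 64 = 5.468 L/h
D = CL × Css × τ / F = 5.468 × 5.6 × 12 / 0.22 = 1670 mg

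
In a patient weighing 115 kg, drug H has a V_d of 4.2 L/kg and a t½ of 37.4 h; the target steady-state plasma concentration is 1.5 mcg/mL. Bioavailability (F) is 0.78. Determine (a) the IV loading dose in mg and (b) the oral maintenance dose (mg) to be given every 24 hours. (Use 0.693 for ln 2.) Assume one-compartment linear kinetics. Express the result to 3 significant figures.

Vd = 4.2 L/kg × 115 kg = 483.0 L
LD = Vd × C = 483.0 × 1.5 = 724.5 mg
CL = 0.693 × Vd / t½ = 0.693 × 483.0 / 37.4 = 8.950 L/h
D = CL × Css × τ / F = 8.950 × 1.5 × 24 / 0.78 = 413.1 mg

(a) 725 mg; (b) 413 mg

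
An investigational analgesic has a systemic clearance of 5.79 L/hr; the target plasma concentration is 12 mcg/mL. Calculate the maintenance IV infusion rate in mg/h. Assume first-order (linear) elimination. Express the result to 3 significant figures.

At steady state, infusion rate equals elimination rate: rate in = CL × Css.
R₀ = 5.790 × 12 = 69.48 mg/h

69.5 mg/h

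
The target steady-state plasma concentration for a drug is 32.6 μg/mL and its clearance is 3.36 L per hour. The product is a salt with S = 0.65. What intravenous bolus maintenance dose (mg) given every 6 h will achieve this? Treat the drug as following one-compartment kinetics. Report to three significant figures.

At steady state, dose per interval replaces the amount cleared in that interval: S·D/τ = CL·Css.
D = CL × Css × τ / S = 3.360 × 32.6 × 6 / 0.65 = 1011 mg

1010 mg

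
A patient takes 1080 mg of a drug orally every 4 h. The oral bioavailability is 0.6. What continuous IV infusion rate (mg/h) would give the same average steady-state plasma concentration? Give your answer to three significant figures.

Equivalent systemic input: infusion rate = F·D/τ.
Rate = 0.6 × 1080 / 4 = 162.0 mg/h

162 mg/h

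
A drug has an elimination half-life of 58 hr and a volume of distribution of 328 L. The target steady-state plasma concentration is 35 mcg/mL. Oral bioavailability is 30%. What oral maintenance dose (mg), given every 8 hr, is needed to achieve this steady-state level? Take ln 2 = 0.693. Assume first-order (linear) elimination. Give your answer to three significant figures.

CL = ln 2 · Vd / t½ = 0.693 × 328.0 / 58 = 3.919 L/h
D = CL × Css × τ / F = 3.919 × 35 × 8 / 0.3 = 3658 mg

3660 mg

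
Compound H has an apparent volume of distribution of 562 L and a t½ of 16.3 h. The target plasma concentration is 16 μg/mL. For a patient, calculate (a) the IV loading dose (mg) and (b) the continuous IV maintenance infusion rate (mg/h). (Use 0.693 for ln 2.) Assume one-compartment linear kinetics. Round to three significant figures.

(a) 8990 mg; (b) 382 mg/h

LD = Vd × C = 562.0 × 16 = 8992 mg
CL = 0.693 × Vd / t½ = 0.693 × 562.0 / 16.3 = 23.89 L/h
Infusion rate = CL × Css = 23.89 × 16 = 382.2 mg/h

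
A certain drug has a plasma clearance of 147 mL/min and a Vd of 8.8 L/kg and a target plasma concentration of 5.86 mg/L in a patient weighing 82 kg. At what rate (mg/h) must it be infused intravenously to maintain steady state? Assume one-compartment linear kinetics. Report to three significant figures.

CL = 147 mL/min × 60/1000 = 8.820 L/h
Infusion rate = CL · Css = 8.820 L/h × 5.86 mg/L = 51.69 mg/h

51.7 mg/h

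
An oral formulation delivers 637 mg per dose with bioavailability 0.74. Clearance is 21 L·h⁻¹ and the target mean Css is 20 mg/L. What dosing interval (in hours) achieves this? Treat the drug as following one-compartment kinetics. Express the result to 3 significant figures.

F·D/τ = CL·Css → τ = F·D / (CL·Css).
τ = 0.74 × 637 / (21 × 20) = 1.122 h

1.12 h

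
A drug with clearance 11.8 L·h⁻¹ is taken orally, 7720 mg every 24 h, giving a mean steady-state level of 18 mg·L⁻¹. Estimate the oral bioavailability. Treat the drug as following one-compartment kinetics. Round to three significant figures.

0.660

F·D/τ = CL·Css at steady state → F = CL·Css·τ / D.
F = 11.8 × 18 × 24 / 7720 = 0.660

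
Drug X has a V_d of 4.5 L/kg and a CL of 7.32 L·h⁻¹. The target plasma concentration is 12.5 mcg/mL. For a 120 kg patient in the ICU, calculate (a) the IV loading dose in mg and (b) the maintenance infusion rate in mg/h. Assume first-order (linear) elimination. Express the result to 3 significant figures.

(a) 6750 mg; (b) 91.5 mg/h

Vd = 4.5 L/kg × 120 kg = 540.0 L
LD = Vd · C_target = 540.0 × 12.5 = 6750 mg
Maintenance: replace elimination → rate = CL × Css = 7.320 × 12.5 = 91.50 mg/h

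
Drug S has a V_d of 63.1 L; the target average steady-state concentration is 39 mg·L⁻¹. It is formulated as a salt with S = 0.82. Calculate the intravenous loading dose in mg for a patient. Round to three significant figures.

LD = Vd × C / S = 63.10 × 39.00 / 0.82 = 3001 mg

3000 mg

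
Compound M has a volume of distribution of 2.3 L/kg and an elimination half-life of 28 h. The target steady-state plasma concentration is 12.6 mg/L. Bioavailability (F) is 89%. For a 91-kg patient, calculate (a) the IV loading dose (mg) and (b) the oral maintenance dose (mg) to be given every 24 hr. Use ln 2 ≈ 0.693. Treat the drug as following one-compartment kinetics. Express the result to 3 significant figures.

Total Vd = 2.3 × 91 = 209.3 L
LD = Vd × C = 209.3 × 12.6 = 2637 mg
CL = 0.693 × Vd / t½ = 0.693 × 209.3 / 28 = 5.180 L/h
D = CL × Css × τ / F = 5.180 × 12.6 × 24 / 0.89 = 1760 mg

(a) 2640 mg; (b) 1760 mg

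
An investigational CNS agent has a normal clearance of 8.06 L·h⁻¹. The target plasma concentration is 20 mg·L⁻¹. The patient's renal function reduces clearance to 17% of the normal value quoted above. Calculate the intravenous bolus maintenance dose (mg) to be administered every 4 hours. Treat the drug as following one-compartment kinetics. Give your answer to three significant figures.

Patient clearance = 0.17 × 8.060 = 1.370 L/h
D = CL × Css × τ = 1.370 × 20 × 4 = 109.6 mg

110 mg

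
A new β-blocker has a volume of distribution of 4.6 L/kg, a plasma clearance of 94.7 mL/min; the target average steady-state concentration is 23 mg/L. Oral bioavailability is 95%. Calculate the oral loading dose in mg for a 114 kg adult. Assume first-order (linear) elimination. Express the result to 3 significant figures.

Vd = 4.6 L/kg × 114 kg = 524.4 L
LD = Vd × C / F = 524.4 × 23.00 / 0.95 = 12700 mg

12700 mg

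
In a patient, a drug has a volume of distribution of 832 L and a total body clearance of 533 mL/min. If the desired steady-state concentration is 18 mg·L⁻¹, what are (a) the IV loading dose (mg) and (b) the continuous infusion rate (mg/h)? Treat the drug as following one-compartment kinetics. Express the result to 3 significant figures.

Loading: fill Vd to C_target → 832.0 L × 18 mg/L = 14980 mg
Convert clearance: 533 mL/min × 60 min/h ÷ 1000 mL/L = 31.98 L/h
Maintenance infusion rate = CL × Css = 31.98 × 18 = 575.6 mg/h

(a) 15000 mg; (b) 576 mg/h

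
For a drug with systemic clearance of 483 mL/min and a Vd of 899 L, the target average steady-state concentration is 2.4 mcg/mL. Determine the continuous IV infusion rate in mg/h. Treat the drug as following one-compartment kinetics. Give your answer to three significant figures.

Convert clearance: 483 mL/min × 60 min/h ÷ 1000 mL/L = 28.98 L/h
R₀ = 28.98 × 2.4 = 69.55 mg/h

69.6 mg/h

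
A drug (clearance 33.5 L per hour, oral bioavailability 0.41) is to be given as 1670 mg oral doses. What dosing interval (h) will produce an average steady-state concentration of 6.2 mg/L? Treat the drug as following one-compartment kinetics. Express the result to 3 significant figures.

F·D/τ = CL·Css → τ = F·D / (CL·Css).
τ = 0.41 × 1670 / (33.5 × 6.2) = 3.297 h

3.30 h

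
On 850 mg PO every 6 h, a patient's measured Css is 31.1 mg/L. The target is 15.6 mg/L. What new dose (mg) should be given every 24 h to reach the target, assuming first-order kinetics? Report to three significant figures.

1710 mg

For first-order elimination, Css ∝ F·D/(CL·τ); F and CL are unchanged, so Css ∝ D/τ.
D₂ = D₁ × (Css,target / Css,current) × (τ₂/τ₁) = 850 × (15.6/31.1) × (24/6) = 1705 mg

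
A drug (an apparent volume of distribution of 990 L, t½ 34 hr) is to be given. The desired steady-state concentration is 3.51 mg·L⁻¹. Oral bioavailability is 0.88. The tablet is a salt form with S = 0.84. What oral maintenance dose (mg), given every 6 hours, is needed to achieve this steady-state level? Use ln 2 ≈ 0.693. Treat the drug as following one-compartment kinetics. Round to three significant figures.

k = 0.693/34 = 0.02038 h⁻¹, so CL = k·Vd = 0.02038 × 990.0 = 20.18 L/h
D = CL × Css × τ / F / S = 20.18 × 3.51 × 6 / 0.88 / 0.84 = 574.9 mg

575 mg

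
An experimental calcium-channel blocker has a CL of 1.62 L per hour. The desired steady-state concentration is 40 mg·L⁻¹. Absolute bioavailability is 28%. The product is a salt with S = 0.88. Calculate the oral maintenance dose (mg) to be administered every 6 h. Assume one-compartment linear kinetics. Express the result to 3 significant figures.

D = CL × Css × τ / F / S = 1.620 × 40 × 6 / 0.28 / 0.88 = 1578 mg

1580 mg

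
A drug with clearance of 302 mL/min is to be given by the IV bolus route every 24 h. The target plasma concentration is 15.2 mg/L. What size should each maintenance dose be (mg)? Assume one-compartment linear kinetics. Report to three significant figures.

6610 mg

CL = 302 mL/min = 302 × 0.06 = 18.12 L/h
D = CL × Css × τ = 18.12 × 15.2 × 24 = 6610 mg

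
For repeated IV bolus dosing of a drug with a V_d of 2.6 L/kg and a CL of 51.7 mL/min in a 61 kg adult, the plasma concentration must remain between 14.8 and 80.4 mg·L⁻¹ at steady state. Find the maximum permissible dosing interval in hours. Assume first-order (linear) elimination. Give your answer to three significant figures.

Total Vd = 2.6 × 61 = 158.6 L
CL = 51.7 mL/min × 60/1000 = 3.102 L/h
k = CL / Vd = 3.102 / 158.6 = 0.01956 h⁻¹
Between IV bolus doses, concentration decays as C = C₀·e^(−kτ), so C_peak/C_trough = e^(kτ).
τ_max = ln(C_peak/C_trough) / k = ln(80.4/14.8) / 0.01956 = 1.692 / 0.01956 = 86.50 h

86.5 h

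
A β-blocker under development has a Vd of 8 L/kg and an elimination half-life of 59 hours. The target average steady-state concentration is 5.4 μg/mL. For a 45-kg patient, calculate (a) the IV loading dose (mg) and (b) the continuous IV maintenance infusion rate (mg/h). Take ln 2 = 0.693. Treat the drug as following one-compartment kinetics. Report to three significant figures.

(a) 1940 mg; (b) 22.8 mg/h

Vd = 8 L/kg × 45 kg = 360.0 L
LD = Vd × C = 360.0 × 5.4 = 1944 mg
CL = 0.693 × Vd / t½ = 0.693 × 360.0 / 59 = 4.228 L/h
Infusion rate = CL × Css = 4.228 × 5.4 = 22.83 mg/h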